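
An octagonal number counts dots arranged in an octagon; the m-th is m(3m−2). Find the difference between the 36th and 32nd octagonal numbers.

808

36·(3·36 − 2) = 3816 and 32·(3·32 − 2) = 3008.
Difference: 3816 − 3008 = 808.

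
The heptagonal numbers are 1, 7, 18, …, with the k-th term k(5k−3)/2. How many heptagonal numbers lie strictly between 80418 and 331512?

185

The n-th heptagonal number is n(5n−3)/2.
Smallest index with value > 80418: n = 180 (giving 80730).
Largest index with value < 331512: n = 364 (giving 330694).
Indices 180 through 364: 185 terms.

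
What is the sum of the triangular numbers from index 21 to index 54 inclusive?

Σ i(i+1)/2 = (Σi² + Σi) / 2 over i = 21..54.
Σi = 1485 − 210 = 1275 and Σi² = 53955 − 2870 = 51085.
(1·51085 + 1·1275) / 2 = 52360/2 = 26180.

26180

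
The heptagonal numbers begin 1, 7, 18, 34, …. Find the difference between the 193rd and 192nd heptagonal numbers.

961

Consecutive heptagonal numbers differ by 5n − 4: here 5·193 − 4 = 961.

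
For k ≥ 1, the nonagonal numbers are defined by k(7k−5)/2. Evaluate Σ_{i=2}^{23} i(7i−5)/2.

Σ i(7i−5)/2 = (7Σi² − 5Σi) / 2 over i = 2..23.
Σi = 276 − 1 = 275 and Σi² = 4324 − 1 = 4323.
(7·4323 − 5·275) / 2 = 28886/2 = 14443.

14443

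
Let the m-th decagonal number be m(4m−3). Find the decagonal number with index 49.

9457

The 49th decagonal number is n(4n−3) with n = 49.
49·(4·49 − 3) = 49·193 = 9457.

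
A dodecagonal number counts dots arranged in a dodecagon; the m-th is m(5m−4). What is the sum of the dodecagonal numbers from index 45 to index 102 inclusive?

Σ i(5i−4) = 5Σi² − 4Σi over i = 45..102.
Σi = 5253 − 990 = 4263 and Σi² = 358955 − 29370 = 329585.
5·329585 − 4·4263 = 1630873.

1630873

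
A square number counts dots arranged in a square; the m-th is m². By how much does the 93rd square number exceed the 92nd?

185

n² − (n−1)² = 2n − 1, so 93² − 92² = 2·93 − 1 = 185.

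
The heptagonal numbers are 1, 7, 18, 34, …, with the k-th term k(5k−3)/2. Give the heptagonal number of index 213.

The 213th heptagonal number is n(5n−3)/2 with n = 213.
213·(5·213 − 3)/2 = 213·1062/2 = 213·531 = 113103.

113103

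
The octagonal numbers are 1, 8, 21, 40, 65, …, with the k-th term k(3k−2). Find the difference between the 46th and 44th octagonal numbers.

46·(3·46 − 2) = 6256 and 44·(3·44 − 2) = 5720.
Difference: 6256 − 5720 = 536.

536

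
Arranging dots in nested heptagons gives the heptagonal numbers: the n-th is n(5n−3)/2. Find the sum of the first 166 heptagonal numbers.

3825636

Σ i(5i−3)/2 = (5Σi² − 3Σi) / 2 over i = 1..166.
Σi = 13861 and Σi² = 1538571.
(5·1538571 − 3·13861) / 2 = 7651272/2 = 3825636.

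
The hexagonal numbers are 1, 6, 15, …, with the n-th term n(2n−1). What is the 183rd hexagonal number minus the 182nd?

Consecutive hexagonal numbers differ by 4n − 3: here 4·183 − 3 = 729.

729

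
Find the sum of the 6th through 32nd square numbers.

Σ_{i=6}^{32} i² = 11440 − 55 = 11385.

11385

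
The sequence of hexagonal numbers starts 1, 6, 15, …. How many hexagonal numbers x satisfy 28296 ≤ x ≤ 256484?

The n-th hexagonal number is n(2n−1).
Smallest index with value ≥ 28296: n = 120 (giving 28680).
Largest index with value ≤ 256484: n = 358 (giving 255970).
Indices 120 through 358: 239 terms.

239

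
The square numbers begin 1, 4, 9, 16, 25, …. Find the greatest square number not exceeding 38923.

Solve n² ≤ 38923 for integer n.
n = 197 gives 38809 ≤ 38923, while n = 198 gives 39204 > 38923; so the answer is 38809.

38809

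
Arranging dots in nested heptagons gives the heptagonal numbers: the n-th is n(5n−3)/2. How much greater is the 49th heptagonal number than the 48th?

Consecutive heptagonal numbers differ by 5n − 4: here 5·49 − 4 = 241.

241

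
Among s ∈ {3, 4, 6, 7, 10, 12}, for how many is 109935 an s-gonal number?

s = 3: P(3, 468) = 109746 and P(3, 469) = 110215; 109935 is not s-gonal.
s = 4: P(4, 331) = 109561 and P(4, 332) = 110224; 109935 is not s-gonal.
s = 6: P(6, 234) = 109278 and P(6, 235) = 110215; 109935 is not s-gonal.
s = 7: P(7, 210) = 109935. ✓
s = 10: P(10, 166) = 109726 and P(10, 167) = 111055; 109935 is not s-gonal.
s = 12: P(12, 148) = 108928 and P(12, 149) = 110409; 109935 is not s-gonal.
Hits: s ∈ {7} → 1.

1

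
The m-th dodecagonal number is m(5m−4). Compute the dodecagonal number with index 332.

549792

332·(5·332 − 4) = 332·1656 = 549792.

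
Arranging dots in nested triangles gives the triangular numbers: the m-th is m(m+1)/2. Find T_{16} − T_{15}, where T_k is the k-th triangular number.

16

Consecutive triangular numbers differ by n: T_{16} − T_{15} = 16.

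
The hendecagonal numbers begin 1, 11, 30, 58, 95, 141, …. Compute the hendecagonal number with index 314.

442583

The 314th hendecagonal number is n(9n−7)/2 with n = 314.
314·(9·314 − 7)/2 = 314·2819/2 = 442583.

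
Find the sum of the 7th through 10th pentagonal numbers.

Σ i(3i−1)/2 = (3Σi² − Σi) / 2 over i = 7..10.
Σi = 55 − 21 = 34 and Σi² = 385 − 91 = 294.
(3·294 − 1·34) / 2 = 848/2 = 424.

424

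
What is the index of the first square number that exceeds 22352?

150

Solve n² > 22352 for integer n.
The largest n with value ≤ 22352 is 149 (since 22201 ≤ 22352 < 22500), so the first above is n = 150, value 22500.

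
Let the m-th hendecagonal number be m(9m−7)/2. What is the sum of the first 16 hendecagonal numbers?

6256

Σ i(9i−7)/2 = (9Σi² − 7Σi) / 2 over i = 1..16.
Σi = 136 and Σi² = 1496.
(9·1496 − 7·136) / 2 = 12512/2 = 6256.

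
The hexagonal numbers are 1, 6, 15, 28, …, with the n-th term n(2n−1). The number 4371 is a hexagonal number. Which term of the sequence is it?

47

Set n(2n−1) = 4371, giving 2n² − n − 4371 = 0.
So n = (1 + 187) / 4 = 188/4 = 47.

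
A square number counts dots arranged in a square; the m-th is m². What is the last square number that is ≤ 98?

Solve n² ≤ 98 for integer n.
n = 9 gives 81 ≤ 98, while n = 10 gives 100 > 98; so the answer is 81.

81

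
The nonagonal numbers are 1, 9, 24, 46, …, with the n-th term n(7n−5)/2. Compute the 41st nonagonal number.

5781

The 41st nonagonal number is n(7n−5)/2 with n = 41.
41·(7·41 − 5)/2 = 41·282/2 = 41·141 = 5781.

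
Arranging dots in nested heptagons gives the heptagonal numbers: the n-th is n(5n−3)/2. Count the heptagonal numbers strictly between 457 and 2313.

The n-th heptagonal number is n(5n−3)/2.
Smallest index with value > 457: n = 14 (giving 469).
Largest index with value < 2313: n = 30 (giving 2205).
Indices 14 through 30: 17 terms.

17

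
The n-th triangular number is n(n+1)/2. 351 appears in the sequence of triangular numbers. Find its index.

26

Set n(n+1)/2 = 351, giving n² + n − 702 = 0.
The discriminant is 1 + 8·351 = 2809, and √2809 = 53.
So n = (-1 + 53) / 2 = 52/2 = 26.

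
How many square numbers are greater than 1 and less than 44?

The n-th square number is n².
Smallest index with value > 1: n = 2 (giving 4).
Largest index with value < 44: n = 6 (giving 36).
Indices 2 through 6: 5 terms.

5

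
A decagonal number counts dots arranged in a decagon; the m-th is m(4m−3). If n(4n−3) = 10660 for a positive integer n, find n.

Set n(4n−3) = 10660, giving 4n² − 3n − 10660 = 0.
The discriminant is 9 + 16·10660 = 170569, and √170569 = 413.
So n = (3 + 413) / 8 = 416/8 = 52.

52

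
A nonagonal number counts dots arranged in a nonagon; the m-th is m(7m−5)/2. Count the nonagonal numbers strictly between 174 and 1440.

13

The n-th nonagonal number is n(7n−5)/2.
Smallest index with value > 174: n = 8 (giving 204).
Largest index with value < 1440: n = 20 (giving 1350).
Indices 8 through 20: 13 terms.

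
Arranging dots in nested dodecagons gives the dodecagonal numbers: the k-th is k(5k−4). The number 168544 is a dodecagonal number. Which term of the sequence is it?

Set n(5n−4) = 168544, giving 5n² − 4n − 168544 = 0.
The discriminant is 16 + 20·168544 = 3370896, and √3370896 = 1836.
So n = (4 + 1836) / 10 = 1840/10 = 184.
Check: 184·(5·184 − 4) = 168544. ✓

184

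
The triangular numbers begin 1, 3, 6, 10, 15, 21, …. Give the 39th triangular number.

The 39th triangular number is n(n+1)/2 with n = 39.
39·40/2 = 1560/2 = 780.

780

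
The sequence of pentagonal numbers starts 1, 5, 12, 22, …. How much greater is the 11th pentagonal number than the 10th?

Consecutive pentagonal numbers differ by 3n − 2: here 3·11 − 2 = 31.

31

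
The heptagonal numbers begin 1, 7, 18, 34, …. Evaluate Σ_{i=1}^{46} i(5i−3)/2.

Σ i(5i−3)/2 = (5Σi² − 3Σi) / 2 over i = 1..46.
Σi = 1081 and Σi² = 33511.
(5·33511 − 3·1081) / 2 = 164312/2 = 82156.

82156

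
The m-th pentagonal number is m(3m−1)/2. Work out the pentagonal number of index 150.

The 150th pentagonal number is n(3n−1)/2 with n = 150.
150·(3·150 − 1)/2 = 150·449/2 = 33675.

33675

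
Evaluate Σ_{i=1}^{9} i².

Σ_{i=1}^{9} i² = 9·10·19/6 = 285.

285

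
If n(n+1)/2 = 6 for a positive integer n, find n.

Set n(n+1)/2 = 6, giving n² + n − 12 = 0.
The discriminant is 1 + 8·6 = 49, and √49 = 7.
So n = (-1 + 7) / 2 = 6/2 = 3.

3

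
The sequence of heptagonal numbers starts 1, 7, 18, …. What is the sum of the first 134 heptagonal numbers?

2014020

Σ i(5i−3)/2 = (5Σi² − 3Σi) / 2 over i = 1..134.
Σi = 9045 and Σi² = 811035.
(5·811035 − 3·9045) / 2 = 4028040/2 = 2014020.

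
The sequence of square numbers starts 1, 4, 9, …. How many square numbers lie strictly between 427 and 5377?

53

The n-th square number is n².
Smallest index with value > 427: n = 21 (giving 441).
Largest index with value < 5377: n = 73 (giving 5329).
Indices 21 through 73: 53 terms.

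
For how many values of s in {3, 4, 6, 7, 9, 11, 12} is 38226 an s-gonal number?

s = 3: P(3, 276) = 38226. ✓
s = 4: P(4, 195) = 38025 and P(4, 196) = 38416; 38226 is not s-gonal.
s = 6: P(6, 138) = 37950 and P(6, 139) = 38503; 38226 is not s-gonal.
s = 7: P(7, 123) = 37638 and P(7, 124) = 38254; 38226 is not s-gonal.
s = 9: P(9, 104) = 37596 and P(9, 105) = 38325; 38226 is not s-gonal.
s = 11: P(11, 92) = 37766 and P(11, 93) = 38595; 38226 is not s-gonal.
s = 12: P(12, 87) = 37497 and P(12, 88) = 38368; 38226 is not s-gonal.
Hits: s ∈ {3} → 1.

1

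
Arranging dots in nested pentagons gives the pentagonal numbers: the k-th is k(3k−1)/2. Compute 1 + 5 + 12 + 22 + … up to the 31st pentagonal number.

15376

Σ i(3i−1)/2 = (3Σi² − Σi) / 2 over i = 1..31.
Σi = 496 and Σi² = 10416.
(3·10416 − 1·496) / 2 = 30752/2 = 15376.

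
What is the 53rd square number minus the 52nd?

105

n² − (n−1)² = 2n − 1, so 53² − 52² = 2·53 − 1 = 105.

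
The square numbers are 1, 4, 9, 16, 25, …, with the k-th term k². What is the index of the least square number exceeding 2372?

49

Solve n² > 2372 for integer n.
The largest n with value ≤ 2372 is 48 (since 2304 ≤ 2372 < 2401), so the first above is n = 49, value 2401.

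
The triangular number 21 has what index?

6

Set n(n+1)/2 = 21, giving n² + n − 42 = 0.
The discriminant is 1 + 8·21 = 169, and √169 = 13.
So n = (-1 + 13) / 2 = 12/2 = 6.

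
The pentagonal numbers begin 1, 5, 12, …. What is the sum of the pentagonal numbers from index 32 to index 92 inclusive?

Σ i(3i−1)/2 = (3Σi² − Σi) / 2 over i = 32..92.
Σi = 4278 − 496 = 3782 and Σi² = 263810 − 10416 = 253394.
(3·253394 − 1·3782) / 2 = 756400/2 = 378200.

378200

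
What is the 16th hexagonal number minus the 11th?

265

16·(2·16 − 1) = 496 and 11·(2·11 − 1) = 231.
Difference: 496 − 231 = 265.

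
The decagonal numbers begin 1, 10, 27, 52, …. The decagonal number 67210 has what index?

Set n(4n−3) = 67210, giving 4n² − 3n − 67210 = 0.
The discriminant is 9 + 16·67210 = 1075369, and √1075369 = 1037.
So n = (3 + 1037) / 8 = 1040/8 = 130.

130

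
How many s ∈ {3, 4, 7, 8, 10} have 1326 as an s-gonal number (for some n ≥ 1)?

1

s = 3: P(3, 51) = 1326. ✓
s = 4: P(4, 36) = 1296 and P(4, 37) = 1369; 1326 is not s-gonal.
s = 7: P(7, 23) = 1288 and P(7, 24) = 1404; 1326 is not s-gonal.
s = 8: P(8, 21) = 1281 and P(8, 22) = 1408; 1326 is not s-gonal.
s = 10: P(10, 18) = 1242 and P(10, 19) = 1387; 1326 is not s-gonal.
Hits: s ∈ {3} → 1.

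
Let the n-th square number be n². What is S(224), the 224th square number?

The 224th square number is n² with n = 224.
224² = 50176.

50176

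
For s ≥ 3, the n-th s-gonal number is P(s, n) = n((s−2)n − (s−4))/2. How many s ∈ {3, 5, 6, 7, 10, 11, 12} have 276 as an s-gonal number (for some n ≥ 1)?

2

s = 3: P(3, 23) = 276. ✓
s = 5: P(5, 13) = 247 and P(5, 14) = 287; 276 is not s-gonal.
s = 6: P(6, 12) = 276. ✓
s = 7: P(7, 10) = 235 and P(7, 11) = 286; 276 is not s-gonal.
s = 10: P(10, 8) = 232 and P(10, 9) = 297; 276 is not s-gonal.
s = 11: P(11, 8) = 260 and P(11, 9) = 333; 276 is not s-gonal.
s = 12: P(12, 7) = 217 and P(12, 8) = 288; 276 is not s-gonal.
Hits: s ∈ {3, 6} → 2.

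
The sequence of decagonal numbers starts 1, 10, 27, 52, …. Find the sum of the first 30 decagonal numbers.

Σ i(4i−3) = 4Σi² − 3Σi over i = 1..30.
Σi = 465 and Σi² = 9455.
4·9455 − 3·465 = 36425.

36425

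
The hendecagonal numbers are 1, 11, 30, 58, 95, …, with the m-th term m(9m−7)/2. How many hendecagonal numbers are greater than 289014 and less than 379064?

37

The n-th hendecagonal number is n(9n−7)/2.
Smallest index with value > 289014: n = 254 (giving 289433).
Largest index with value < 379064: n = 290 (giving 377435).
Indices 254 through 290: 37 terms.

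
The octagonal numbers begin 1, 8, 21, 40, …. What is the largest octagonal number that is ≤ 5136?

Solve n(3n−2) ≤ 5136 for integer n.
n = 41 gives 4961 ≤ 5136, while n = 42 gives 5208 > 5136; so the answer is 4961.

4961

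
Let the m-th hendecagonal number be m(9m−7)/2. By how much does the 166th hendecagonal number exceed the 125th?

53546

166·(9·166 − 7)/2 = 123421 and 125·(9·125 − 7)/2 = 69875.
Difference: 123421 − 69875 = 53546.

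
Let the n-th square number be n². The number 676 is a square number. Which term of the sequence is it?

26

We need n² = 676, so n = √676 = 26.
Check: 26² = 676. ✓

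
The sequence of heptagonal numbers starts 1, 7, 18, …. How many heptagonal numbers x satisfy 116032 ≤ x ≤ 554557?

The n-th heptagonal number is n(5n−3)/2.
Smallest index with value ≥ 116032: n = 216 (giving 116316).
Largest index with value ≤ 554557: n = 471 (giving 553896).
Indices 216 through 471: 256 terms.

256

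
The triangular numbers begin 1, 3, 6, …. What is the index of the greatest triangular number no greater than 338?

25

Solve n(n+1)/2 ≤ 338 for integer n.
n = 25 gives 325 ≤ 338, while n = 26 gives 351 > 338; so the answer is index 25.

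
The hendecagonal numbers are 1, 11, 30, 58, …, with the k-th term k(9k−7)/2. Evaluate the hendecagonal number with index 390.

390·(9·390 − 7)/2 = 390·3503/2 = 683085.

683085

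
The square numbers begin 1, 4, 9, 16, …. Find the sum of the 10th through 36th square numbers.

Σ_{i=10}^{36} i² = 16206 − 285 = 15921.

15921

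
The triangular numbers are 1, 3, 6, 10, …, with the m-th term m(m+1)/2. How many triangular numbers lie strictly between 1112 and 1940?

15

The n-th triangular number is n(n+1)/2.
Smallest index with value > 1112: n = 47 (giving 1128).
Largest index with value < 1940: n = 61 (giving 1891).
Indices 47 through 61: 15 terms.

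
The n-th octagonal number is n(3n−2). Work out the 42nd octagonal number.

5208

The 42nd octagonal number is n(3n−2) with n = 42.
42·(3·42 − 2) = 42·124 = 5208.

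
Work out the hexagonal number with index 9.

The 9th hexagonal number is n(2n−1) with n = 9.
9·(2·9 − 1) = 9·17 = 153.

153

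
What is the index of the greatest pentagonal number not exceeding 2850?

43

Solve n(3n−1)/2 ≤ 2850 for integer n.
n = 43 gives 2752 ≤ 2850, while n = 44 gives 2882 > 2850; so the answer is index 43.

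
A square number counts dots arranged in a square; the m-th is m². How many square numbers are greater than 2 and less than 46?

The n-th square number is n².
Smallest index with value > 2: n = 2 (giving 4).
Largest index with value < 46: n = 6 (giving 36).
Indices 2 through 6: 5 terms.

5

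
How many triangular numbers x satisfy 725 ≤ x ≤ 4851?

The n-th triangular number is n(n+1)/2.
Smallest index with value ≥ 725: n = 38 (giving 741).
Largest index with value ≤ 4851: n = 98 (giving 4851).
Indices 38 through 98: 61 terms.

61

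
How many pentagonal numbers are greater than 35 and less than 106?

The n-th pentagonal number is n(3n−1)/2.
Smallest index with value > 35: n = 6 (giving 51).
Largest index with value < 106: n = 8 (giving 92).
Indices 6 through 8: 3 terms.

3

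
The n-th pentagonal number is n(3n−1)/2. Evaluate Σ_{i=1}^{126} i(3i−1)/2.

1008126

Σ i(3i−1)/2 = (3Σi² − Σi) / 2 over i = 1..126.
Σi = 8001 and Σi² = 674751.
(3·674751 − 1·8001) / 2 = 2016252/2 = 1008126.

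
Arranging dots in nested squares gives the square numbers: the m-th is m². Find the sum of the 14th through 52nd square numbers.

Σ_{i=14}^{52} i² = 48230 − 819 = 47411.

47411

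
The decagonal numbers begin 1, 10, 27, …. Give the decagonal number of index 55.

The 55th decagonal number is n(4n−3) with n = 55.
55·(4·55 − 3) = 55·217 = 11935.

11935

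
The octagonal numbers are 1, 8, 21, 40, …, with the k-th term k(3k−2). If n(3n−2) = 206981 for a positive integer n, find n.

263

Set n(3n−2) = 206981, giving 3n² − 2n − 206981 = 0.
The discriminant is 4 + 12·206981 = 2483776, and √2483776 = 1576.
So n = (2 + 1576) / 6 = 1578/6 = 263.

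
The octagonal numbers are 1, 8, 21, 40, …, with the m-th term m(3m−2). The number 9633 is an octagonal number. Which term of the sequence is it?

57

Set n(3n−2) = 9633, giving 3n² − 2n − 9633 = 0.
The discriminant is 4 + 12·9633 = 115600, and √115600 = 340.
So n = (2 + 340) / 6 = 342/6 = 57.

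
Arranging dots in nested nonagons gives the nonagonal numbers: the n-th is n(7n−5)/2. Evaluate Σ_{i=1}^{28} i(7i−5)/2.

25984

Σ i(7i−5)/2 = (7Σi² − 5Σi) / 2 over i = 1..28.
Σi = 406 and Σi² = 7714.
(7·7714 − 5·406) / 2 = 51968/2 = 25984.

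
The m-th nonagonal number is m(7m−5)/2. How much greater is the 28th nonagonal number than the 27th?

190

Consecutive nonagonal numbers differ by 7n − 6: here 7·28 − 6 = 190.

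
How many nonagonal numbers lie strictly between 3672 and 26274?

54

The n-th nonagonal number is n(7n−5)/2.
Smallest index with value > 3672: n = 33 (giving 3729).
Largest index with value < 26274: n = 86 (giving 25671).
Indices 33 through 86: 54 terms.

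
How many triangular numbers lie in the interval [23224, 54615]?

115

The n-th triangular number is n(n+1)/2.
Smallest index with value ≥ 23224: n = 216 (giving 23436).
Largest index with value ≤ 54615: n = 330 (giving 54615).
Indices 216 through 330: 115 terms.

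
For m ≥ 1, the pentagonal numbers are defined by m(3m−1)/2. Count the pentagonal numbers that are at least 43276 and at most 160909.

The n-th pentagonal number is n(3n−1)/2.
Smallest index with value ≥ 43276: n = 171 (giving 43776).
Largest index with value ≤ 160909: n = 327 (giving 160230).
Indices 171 through 327: 157 terms.

157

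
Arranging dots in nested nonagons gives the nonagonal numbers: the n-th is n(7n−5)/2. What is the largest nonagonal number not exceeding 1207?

Solve n(7n−5)/2 ≤ 1207 for integer n.
n = 18 gives 1089 ≤ 1207, while n = 19 gives 1216 > 1207; so the answer is 1089.

1089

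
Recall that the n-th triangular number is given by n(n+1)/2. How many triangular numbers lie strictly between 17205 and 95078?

The n-th triangular number is n(n+1)/2.
Smallest index with value > 17205: n = 186 (giving 17391).
Largest index with value < 95078: n = 435 (giving 94830).
Indices 186 through 435: 250 terms.

250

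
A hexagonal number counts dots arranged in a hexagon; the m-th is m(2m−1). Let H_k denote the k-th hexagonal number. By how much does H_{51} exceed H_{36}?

2595

51·(2·51 − 1) = 5151 and 36·(2·36 − 1) = 2556.
Difference: 5151 − 2556 = 2595.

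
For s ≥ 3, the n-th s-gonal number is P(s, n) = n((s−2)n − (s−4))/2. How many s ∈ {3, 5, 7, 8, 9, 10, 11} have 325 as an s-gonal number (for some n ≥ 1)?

s = 3: P(3, 25) = 325. ✓
s = 5: P(5, 14) = 287 and P(5, 15) = 330; 325 is not s-gonal.
s = 7: P(7, 11) = 286 and P(7, 12) = 342; 325 is not s-gonal.
s = 8: P(8, 10) = 280 and P(8, 11) = 341; 325 is not s-gonal.
s = 9: P(9, 10) = 325. ✓
s = 10: P(10, 9) = 297 and P(10, 10) = 370; 325 is not s-gonal.
s = 11: P(11, 8) = 260 and P(11, 9) = 333; 325 is not s-gonal.
Hits: s ∈ {3, 9} → 2.

2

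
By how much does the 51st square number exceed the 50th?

n² − (n−1)² = 2n − 1, so 51² − 50² = 2·51 − 1 = 101.

101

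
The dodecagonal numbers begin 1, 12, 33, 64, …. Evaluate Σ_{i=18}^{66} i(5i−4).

Σ i(5i−4) = 5Σi² − 4Σi over i = 18..66.
Σi = 2211 − 153 = 2058 and Σi² = 98021 − 1785 = 96236.
5·96236 − 4·2058 = 472948.

472948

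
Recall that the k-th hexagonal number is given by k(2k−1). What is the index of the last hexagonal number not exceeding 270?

11

Solve n(2n−1) ≤ 270 for integer n.
n = 11 gives 231 ≤ 270, while n = 12 gives 276 > 270; so the answer is index 11.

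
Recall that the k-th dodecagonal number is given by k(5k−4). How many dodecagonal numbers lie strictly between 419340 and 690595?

82

The n-th dodecagonal number is n(5n−4).
Smallest index with value > 419340: n = 291 (giving 422241).
Largest index with value < 690595: n = 372 (giving 690432).
Indices 291 through 372: 82 terms.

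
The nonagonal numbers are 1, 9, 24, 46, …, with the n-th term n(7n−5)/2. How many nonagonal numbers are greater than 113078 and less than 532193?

The n-th nonagonal number is n(7n−5)/2.
Smallest index with value > 113078: n = 181 (giving 114211).
Largest index with value < 532193: n = 390 (giving 531375).
Indices 181 through 390: 210 terms.

210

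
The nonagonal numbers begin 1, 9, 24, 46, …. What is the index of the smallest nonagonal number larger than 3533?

Solve n(7n−5)/2 > 3533 for integer n.
The largest n with value ≤ 3533 is 32 (since 3504 ≤ 3533 < 3729), so the first above is n = 33, value 3729.

33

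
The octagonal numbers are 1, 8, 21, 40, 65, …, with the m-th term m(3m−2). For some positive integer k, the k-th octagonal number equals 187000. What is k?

Set n(3n−2) = 187000, giving 3n² − 2n − 187000 = 0.
The discriminant is 4 + 12·187000 = 2244004, and √2244004 = 1498.
So n = (2 + 1498) / 6 = 1500/6 = 250.
Check: 250·(3·250 − 2) = 187000. ✓

250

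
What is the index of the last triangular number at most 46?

Solve n(n+1)/2 ≤ 46 for integer n.
n = 9 gives 45 ≤ 46, while n = 10 gives 55 > 46; so the answer is index 9.

9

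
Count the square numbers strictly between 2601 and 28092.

116

The n-th square number is n².
Smallest index with value > 2601: n = 52 (giving 2704).
Largest index with value < 28092: n = 167 (giving 27889).
Indices 52 through 167: 116 terms.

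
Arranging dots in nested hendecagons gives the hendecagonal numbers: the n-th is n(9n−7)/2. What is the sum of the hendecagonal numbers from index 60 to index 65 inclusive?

Σ i(9i−7)/2 = (9Σi² − 7Σi) / 2 over i = 60..65.
Σi = 2145 − 1770 = 375 and Σi² = 93665 − 70210 = 23455.
(9·23455 − 7·375) / 2 = 208470/2 = 104235.

104235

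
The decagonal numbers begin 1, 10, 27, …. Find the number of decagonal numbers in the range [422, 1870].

The n-th decagonal number is n(4n−3).
Smallest index with value ≥ 422: n = 11 (giving 451).
Largest index with value ≤ 1870: n = 22 (giving 1870).
Indices 11 through 22: 12 terms.

12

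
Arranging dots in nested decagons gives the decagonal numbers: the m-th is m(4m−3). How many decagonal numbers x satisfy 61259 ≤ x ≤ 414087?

The n-th decagonal number is n(4n−3).
Smallest index with value ≥ 61259: n = 125 (giving 62125).
Largest index with value ≤ 414087: n = 322 (giving 413770).
Indices 125 through 322: 198 terms.

198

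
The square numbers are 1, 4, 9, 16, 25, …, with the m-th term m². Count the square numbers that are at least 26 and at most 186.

8

The n-th square number is n².
Smallest index with value ≥ 26: n = 6 (giving 36).
Largest index with value ≤ 186: n = 13 (giving 169).
Indices 6 through 13: 8 terms.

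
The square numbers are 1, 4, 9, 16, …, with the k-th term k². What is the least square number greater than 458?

Solve n² > 458 for integer n.
The largest n with value ≤ 458 is 21 (since 441 ≤ 458 < 484), so the first above is n = 22, value 484.

484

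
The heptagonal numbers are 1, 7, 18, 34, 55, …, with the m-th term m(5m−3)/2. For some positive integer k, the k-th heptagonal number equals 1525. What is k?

Set n(5n−3)/2 = 1525, giving 5n² − 3n − 3050 = 0.
The discriminant is 9 + 40·1525 = 61009, and √61009 = 247.
So n = (3 + 247) / 10 = 250/10 = 25.

25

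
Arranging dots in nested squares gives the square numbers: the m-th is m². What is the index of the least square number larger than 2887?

54

Solve n² > 2887 for integer n.
The largest n with value ≤ 2887 is 53 (since 2809 ≤ 2887 < 2916), so the first above is n = 54, value 2916.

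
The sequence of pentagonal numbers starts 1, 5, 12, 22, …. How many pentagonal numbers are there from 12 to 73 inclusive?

5

The n-th pentagonal number is n(3n−1)/2.
Smallest index with value ≥ 12: n = 3 (giving 12).
Largest index with value ≤ 73: n = 7 (giving 70).
Indices 3 through 7: 5 terms.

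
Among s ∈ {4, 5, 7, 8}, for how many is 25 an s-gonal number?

s = 4: P(4, 5) = 25. ✓
s = 5: P(5, 4) = 22 and P(5, 5) = 35; 25 is not s-gonal.
s = 7: P(7, 3) = 18 and P(7, 4) = 34; 25 is not s-gonal.
s = 8: P(8, 3) = 21 and P(8, 4) = 40; 25 is not s-gonal.
Hits: s ∈ {4} → 1.

1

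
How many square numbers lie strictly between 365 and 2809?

The n-th square number is n².
Smallest index with value > 365: n = 20 (giving 400).
Largest index with value < 2809: n = 52 (giving 2704).
Indices 20 through 52: 33 terms.

33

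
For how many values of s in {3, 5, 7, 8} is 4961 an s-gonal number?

1

s = 3: P(3, 99) = 4950 and P(3, 100) = 5050; 4961 is not s-gonal.
s = 5: P(5, 57) = 4845 and P(5, 58) = 5017; 4961 is not s-gonal.
s = 7: P(7, 44) = 4774 and P(7, 45) = 4995; 4961 is not s-gonal.
s = 8: P(8, 41) = 4961. ✓
Hits: s ∈ {8} → 1.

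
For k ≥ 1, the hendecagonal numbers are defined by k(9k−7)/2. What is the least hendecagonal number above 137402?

138776

Solve n(9n−7)/2 > 137402 for integer n.
The largest n with value ≤ 137402 is 175 (since 137200 ≤ 137402 < 138776), so the first above is n = 176, value 138776.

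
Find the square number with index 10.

100

The 10th square number is n² with n = 10.
10² = 100.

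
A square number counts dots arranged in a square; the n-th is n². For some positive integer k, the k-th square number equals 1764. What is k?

We need n² = 1764, so n = √1764 = 42.

42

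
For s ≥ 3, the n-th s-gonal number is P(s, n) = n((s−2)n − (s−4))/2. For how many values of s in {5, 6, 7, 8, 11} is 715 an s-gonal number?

s = 5: P(5, 22) = 715. ✓
s = 6: P(6, 19) = 703 and P(6, 20) = 780; 715 is not s-gonal.
s = 7: P(7, 17) = 697 and P(7, 18) = 783; 715 is not s-gonal.
s = 8: P(8, 15) = 645 and P(8, 16) = 736; 715 is not s-gonal.
s = 11: P(11, 13) = 715. ✓
Hits: s ∈ {5, 11} → 2.

2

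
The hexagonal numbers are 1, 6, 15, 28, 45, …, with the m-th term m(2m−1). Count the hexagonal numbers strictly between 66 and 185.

3

The n-th hexagonal number is n(2n−1).
Smallest index with value > 66: n = 7 (giving 91).
Largest index with value < 185: n = 9 (giving 153).
Indices 7 through 9: 3 terms.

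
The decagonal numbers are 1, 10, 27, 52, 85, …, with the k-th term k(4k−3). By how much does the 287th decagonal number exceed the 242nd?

95085

287·(4·287 − 3) = 328615 and 242·(4·242 − 3) = 233530.
Difference: 328615 − 233530 = 95085.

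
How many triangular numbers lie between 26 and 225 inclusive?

The n-th triangular number is n(n+1)/2.
Smallest index with value ≥ 26: n = 7 (giving 28).
Largest index with value ≤ 225: n = 20 (giving 210).
Indices 7 through 20: 14 terms.

14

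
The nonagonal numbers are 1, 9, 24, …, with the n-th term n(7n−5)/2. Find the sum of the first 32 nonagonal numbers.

Σ i(7i−5)/2 = (7Σi² − 5Σi) / 2 over i = 1..32.
Σi = 528 and Σi² = 11440.
(7·11440 − 5·528) / 2 = 77440/2 = 38720.

38720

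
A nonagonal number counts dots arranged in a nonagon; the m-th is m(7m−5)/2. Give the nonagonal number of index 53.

The 53rd nonagonal number is n(7n−5)/2 with n = 53.
53·(7·53 − 5)/2 = 53·366/2 = 53·183 = 9699.

9699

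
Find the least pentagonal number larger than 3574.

3577

Solve n(3n−1)/2 > 3574 for integer n.
The largest n with value ≤ 3574 is 48 (since 3432 ≤ 3574 < 3577), so the first above is n = 49, value 3577.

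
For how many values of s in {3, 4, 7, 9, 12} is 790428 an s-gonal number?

s = 3: P(3, 1256) = 789396 and P(3, 1257) = 790653; 790428 is not s-gonal.
s = 4: P(4, 889) = 790321 and P(4, 890) = 792100; 790428 is not s-gonal.
s = 7: P(7, 562) = 788767 and P(7, 563) = 791578; 790428 is not s-gonal.
s = 9: P(9, 475) = 788500 and P(9, 476) = 791826; 790428 is not s-gonal.
s = 12: P(12, 398) = 790428. ✓
Hits: s ∈ {12} → 1.

1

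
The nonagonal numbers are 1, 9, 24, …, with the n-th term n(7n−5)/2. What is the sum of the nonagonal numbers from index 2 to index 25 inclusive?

18524

Σ i(7i−5)/2 = (7Σi² − 5Σi) / 2 over i = 2..25.
Σi = 325 − 1 = 324 and Σi² = 5525 − 1 = 5524.
(7·5524 − 5·324) / 2 = 37048/2 = 18524.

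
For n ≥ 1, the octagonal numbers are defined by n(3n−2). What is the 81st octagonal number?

19521

The 81st octagonal number is n(3n−2) with n = 81.
81·(3·81 − 2) = 81·241 = 19521.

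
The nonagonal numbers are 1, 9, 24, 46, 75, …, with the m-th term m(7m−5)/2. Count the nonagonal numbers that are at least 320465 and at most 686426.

The n-th nonagonal number is n(7n−5)/2.
Smallest index with value ≥ 320465: n = 303 (giving 320574).
Largest index with value ≤ 686426: n = 443 (giving 685764).
Indices 303 through 443: 141 terms.

141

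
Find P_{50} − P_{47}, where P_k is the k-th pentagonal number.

50·(3·50 − 1)/2 = 3725 and 47·(3·47 − 1)/2 = 3290.
Difference: 3725 − 3290 = 435.

435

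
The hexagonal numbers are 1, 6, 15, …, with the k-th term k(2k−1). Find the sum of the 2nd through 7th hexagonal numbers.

251

Σ i(2i−1) = 2Σi² − Σi over i = 2..7.
Σi = 28 − 1 = 27 and Σi² = 140 − 1 = 139.
2·139 − 1·27 = 251.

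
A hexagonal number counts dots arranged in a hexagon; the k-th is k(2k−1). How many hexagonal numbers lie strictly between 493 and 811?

The n-th hexagonal number is n(2n−1).
Smallest index with value > 493: n = 16 (giving 496).
Largest index with value < 811: n = 20 (giving 780).
Indices 16 through 20: 5 terms.

5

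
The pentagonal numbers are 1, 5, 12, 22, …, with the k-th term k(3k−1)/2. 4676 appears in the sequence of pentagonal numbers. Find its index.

56

Set n(3n−1)/2 = 4676, giving 3n² − n − 9352 = 0.
The discriminant is 1 + 24·4676 = 112225, and √112225 = 335.
So n = (1 + 335) / 6 = 336/6 = 56.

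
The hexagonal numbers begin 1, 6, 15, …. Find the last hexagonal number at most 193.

Solve n(2n−1) ≤ 193 for integer n.
n = 10 gives 190 ≤ 193, while n = 11 gives 231 > 193; so the answer is 190.

190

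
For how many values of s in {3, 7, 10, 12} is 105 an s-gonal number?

s = 3: P(3, 14) = 105. ✓
s = 7: P(7, 6) = 81 and P(7, 7) = 112; 105 is not s-gonal.
s = 10: P(10, 5) = 85 and P(10, 6) = 126; 105 is not s-gonal.
s = 12: P(12, 5) = 105. ✓
Hits: s ∈ {3, 12} → 2.

2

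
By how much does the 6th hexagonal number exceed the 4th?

38

6·(2·6 − 1) = 66 and 4·(2·4 − 1) = 28.
Difference: 66 − 28 = 38.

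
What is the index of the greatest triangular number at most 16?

5

Solve n(n+1)/2 ≤ 16 for integer n.
n = 5 gives 15 ≤ 16, while n = 6 gives 21 > 16; so the answer is index 5.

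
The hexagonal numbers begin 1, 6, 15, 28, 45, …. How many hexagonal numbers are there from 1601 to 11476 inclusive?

48

The n-th hexagonal number is n(2n−1).
Smallest index with value ≥ 1601: n = 29 (giving 1653).
Largest index with value ≤ 11476: n = 76 (giving 11476).
Indices 29 through 76: 48 terms.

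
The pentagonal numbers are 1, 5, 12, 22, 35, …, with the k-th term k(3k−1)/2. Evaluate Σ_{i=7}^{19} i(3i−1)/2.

Σ i(3i−1)/2 = (3Σi² − Σi) / 2 over i = 7..19.
Σi = 190 − 21 = 169 and Σi² = 2470 − 91 = 2379.
(3·2379 − 1·169) / 2 = 6968/2 = 3484.

3484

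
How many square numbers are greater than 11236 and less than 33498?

77

The n-th square number is n².
Smallest index with value > 11236: n = 107 (giving 11449).
Largest index with value < 33498: n = 183 (giving 33489).
Indices 107 through 183: 77 terms.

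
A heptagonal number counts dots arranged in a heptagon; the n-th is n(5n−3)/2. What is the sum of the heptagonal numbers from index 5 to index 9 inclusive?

585

Σ i(5i−3)/2 = (5Σi² − 3Σi) / 2 over i = 5..9.
Σi = 45 − 10 = 35 and Σi² = 285 − 30 = 255.
(5·255 − 3·35) / 2 = 1170/2 = 585.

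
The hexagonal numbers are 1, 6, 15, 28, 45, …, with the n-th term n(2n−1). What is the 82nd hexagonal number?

13366

The 82nd hexagonal number is n(2n−1) with n = 82.
82·(2·82 − 1) = 82·163 = 13366.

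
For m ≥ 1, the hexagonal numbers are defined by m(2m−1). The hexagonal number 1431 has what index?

27

Set n(2n−1) = 1431, giving 2n² − n − 1431 = 0.
The discriminant is 1 + 8·1431 = 11449, and √11449 = 107.
So n = (1 + 107) / 4 = 108/4 = 27.
Check: 27·(2·27 − 1) = 1431. ✓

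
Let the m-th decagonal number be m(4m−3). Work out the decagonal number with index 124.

61132

The 124th decagonal number is n(4n−3) with n = 124.
124·(4·124 − 3) = 124·493 = 61132.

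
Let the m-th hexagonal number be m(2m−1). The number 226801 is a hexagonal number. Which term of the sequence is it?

337

Set n(2n−1) = 226801, giving 2n² − n − 226801 = 0.
The discriminant is 1 + 8·226801 = 1814409, and √1814409 = 1347.
So n = (1 + 1347) / 4 = 1348/4 = 337.
Check: 337·(2·337 − 1) = 226801. ✓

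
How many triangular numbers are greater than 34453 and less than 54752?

68

The n-th triangular number is n(n+1)/2.
Smallest index with value > 34453: n = 263 (giving 34716).
Largest index with value < 54752: n = 330 (giving 54615).
Indices 263 through 330: 68 terms.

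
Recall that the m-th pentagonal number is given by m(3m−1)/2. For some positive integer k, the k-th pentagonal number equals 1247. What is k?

Set n(3n−1)/2 = 1247, giving 3n² − n − 2494 = 0.
The discriminant is 1 + 24·1247 = 29929, and √29929 = 173.
So n = (1 + 173) / 6 = 174/6 = 29.
Check: 29·(3·29 − 1)/2 = 1247. ✓

29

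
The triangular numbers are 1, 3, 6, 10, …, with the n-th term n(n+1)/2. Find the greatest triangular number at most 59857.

Solve n(n+1)/2 ≤ 59857 for integer n.
n = 345 gives 59685 ≤ 59857, while n = 346 gives 60031 > 59857; so the answer is 59685.

59685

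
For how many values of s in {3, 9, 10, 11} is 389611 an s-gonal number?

s = 3: P(3, 882) = 389403 and P(3, 883) = 390286; 389611 is not s-gonal.
s = 9: P(9, 334) = 389611. ✓
s = 10: P(10, 312) = 388440 and P(10, 313) = 390937; 389611 is not s-gonal.
s = 11: P(11, 294) = 387933 and P(11, 295) = 390580; 389611 is not s-gonal.
Hits: s ∈ {9} → 1.

1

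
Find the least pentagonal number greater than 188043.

Solve n(3n−1)/2 > 188043 for integer n.
The largest n with value ≤ 188043 is 354 (since 187797 ≤ 188043 < 188860), so the first above is n = 355, value 188860.

188860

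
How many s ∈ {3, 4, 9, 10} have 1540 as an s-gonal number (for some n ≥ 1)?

2

s = 3: P(3, 55) = 1540. ✓
s = 4: P(4, 39) = 1521 and P(4, 40) = 1600; 1540 is not s-gonal.
s = 9: P(9, 21) = 1491 and P(9, 22) = 1639; 1540 is not s-gonal.
s = 10: P(10, 20) = 1540. ✓
Hits: s ∈ {3, 10} → 2.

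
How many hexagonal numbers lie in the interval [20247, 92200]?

114

The n-th hexagonal number is n(2n−1).
Smallest index with value ≥ 20247: n = 101 (giving 20301).
Largest index with value ≤ 92200: n = 214 (giving 91378).
Indices 101 through 214: 114 terms.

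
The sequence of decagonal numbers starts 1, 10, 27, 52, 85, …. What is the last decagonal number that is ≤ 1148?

1105

Solve n(4n−3) ≤ 1148 for integer n.
n = 17 gives 1105 ≤ 1148, while n = 18 gives 1242 > 1148; so the answer is 1105.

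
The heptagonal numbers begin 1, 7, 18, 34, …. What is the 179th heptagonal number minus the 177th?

1777

179·(5·179 − 3)/2 = 79834 and 177·(5·177 − 3)/2 = 78057.
Difference: 79834 − 78057 = 1777.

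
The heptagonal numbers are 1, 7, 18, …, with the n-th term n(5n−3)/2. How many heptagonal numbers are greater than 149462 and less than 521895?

213

The n-th heptagonal number is n(5n−3)/2.
Smallest index with value > 149462: n = 245 (giving 149695).
Largest index with value < 521895: n = 457 (giving 521437).
Indices 245 through 457: 213 terms.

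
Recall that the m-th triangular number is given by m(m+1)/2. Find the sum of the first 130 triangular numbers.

Σ i(i+1)/2 = (Σi² + Σi) / 2 over i = 1..130.
Σi = 8515 and Σi² = 740805.
(1·740805 + 1·8515) / 2 = 749320/2 = 374660.

374660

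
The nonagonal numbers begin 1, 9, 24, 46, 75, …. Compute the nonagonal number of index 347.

420564

The 347th nonagonal number is n(7n−5)/2 with n = 347.
347·(7·347 − 5)/2 = 347·2424/2 = 347·1212 = 420564.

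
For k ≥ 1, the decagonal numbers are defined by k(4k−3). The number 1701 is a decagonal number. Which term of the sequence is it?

21

Set n(4n−3) = 1701, giving 4n² − 3n − 1701 = 0.
The discriminant is 9 + 16·1701 = 27225, and √27225 = 165.
So n = (3 + 165) / 8 = 168/8 = 21.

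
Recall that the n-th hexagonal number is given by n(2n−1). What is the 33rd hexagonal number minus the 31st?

254

33·(2·33 − 1) = 2145 and 31·(2·31 − 1) = 1891.
Difference: 2145 − 1891 = 254.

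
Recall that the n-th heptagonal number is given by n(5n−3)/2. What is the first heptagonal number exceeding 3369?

3553

Solve n(5n−3)/2 > 3369 for integer n.
The largest n with value ≤ 3369 is 37 (since 3367 ≤ 3369 < 3553), so the first above is n = 38, value 3553.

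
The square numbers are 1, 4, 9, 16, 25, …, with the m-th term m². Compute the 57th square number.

3249

The 57th square number is n² with n = 57.
57² = 3249.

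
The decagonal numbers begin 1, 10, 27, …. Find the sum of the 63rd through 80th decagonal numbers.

Σ i(4i−3) = 4Σi² − 3Σi over i = 63..80.
Σi = 3240 − 1953 = 1287 and Σi² = 173880 − 81375 = 92505.
4·92505 − 3·1287 = 366159.

366159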